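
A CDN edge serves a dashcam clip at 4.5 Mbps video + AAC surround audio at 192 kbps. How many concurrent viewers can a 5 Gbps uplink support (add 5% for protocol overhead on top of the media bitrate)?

1014

Audio: 192 kbps = 0.192 Mbps.
Per-viewer media rate: 4.692 Mbps.
On the wire with 5% overhead: 4.927 Mbps.
5 Gbps = 5,000 Mbps; 5,000 / 4.927 = 1014.90 → 1014 viewers.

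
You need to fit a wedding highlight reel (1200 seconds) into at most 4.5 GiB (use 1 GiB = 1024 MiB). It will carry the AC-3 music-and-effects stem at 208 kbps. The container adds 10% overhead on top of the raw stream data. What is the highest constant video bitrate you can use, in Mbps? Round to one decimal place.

29.1 Mbps

Budget: 4.5 GiB = 38654.7 Mb.
Stream payload after overhead: 38654.7 / 1.10 = 35140.6 Mb.
Total bitrate budget: 35140.6 Mb / 1200 s = 29.284 Mbps.
Audio: 208 kbps = 0.208 Mbps.
Video: 29.284 − 0.208 = 29.076 Mbps.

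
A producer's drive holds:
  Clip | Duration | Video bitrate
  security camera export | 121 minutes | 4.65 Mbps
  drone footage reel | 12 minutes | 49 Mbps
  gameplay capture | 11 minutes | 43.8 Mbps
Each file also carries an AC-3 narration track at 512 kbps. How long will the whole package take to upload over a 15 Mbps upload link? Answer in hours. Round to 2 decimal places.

Audio: 512 kbps = 0.512 Mbps.
security camera export: 5.162 Mbps × 7260 s = 37476.1 Mb
drone footage reel: 49.512 Mbps × 720 s = 35648.6 Mb
gameplay capture: 44.312 Mbps × 660 s = 29245.9 Mb
Total: 102370.7 Mb = 12796.3 MB.
At 15 Mbps: 102370.7 / 15 = 6825 s ≈ 1.9 hours.

1.90 hours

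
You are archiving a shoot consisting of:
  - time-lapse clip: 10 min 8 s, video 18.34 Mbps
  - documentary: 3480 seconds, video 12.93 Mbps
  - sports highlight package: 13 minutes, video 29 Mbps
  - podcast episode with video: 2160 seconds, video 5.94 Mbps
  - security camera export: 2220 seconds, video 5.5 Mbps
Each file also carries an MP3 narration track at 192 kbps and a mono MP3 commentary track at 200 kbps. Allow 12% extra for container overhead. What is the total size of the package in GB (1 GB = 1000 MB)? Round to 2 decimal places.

15.04 GB

Audio total: 192 + 200 = 392 kbps = 0.392 Mbps.
time-lapse clip: 18.732 Mbps × 608 s × 1.12 = 12755.7 Mb
documentary: 13.322 Mbps × 3480 s × 1.12 = 51923.8 Mb
sports highlight package: 29.392 Mbps × 780 s × 1.12 = 25676.9 Mb
podcast episode with video: 6.332 Mbps × 2160 s × 1.12 = 15318.4 Mb
security camera export: 5.892 Mbps × 2220 s × 1.12 = 14649.9 Mb
Total: 120324.7 Mb = 15040.6 MB.
= 15.04 GB.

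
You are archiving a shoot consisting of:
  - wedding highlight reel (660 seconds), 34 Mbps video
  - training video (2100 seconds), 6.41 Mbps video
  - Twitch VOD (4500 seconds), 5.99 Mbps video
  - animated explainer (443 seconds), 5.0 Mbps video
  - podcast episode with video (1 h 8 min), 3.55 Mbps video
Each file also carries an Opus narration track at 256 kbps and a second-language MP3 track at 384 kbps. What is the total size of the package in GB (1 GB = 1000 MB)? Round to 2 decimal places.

Audio total: 256 + 384 = 640 kbps = 0.640 Mbps.
wedding highlight reel: 34.640 Mbps × 660 s = 22862.4 Mb
training video: 7.050 Mbps × 2100 s = 14805.0 Mb
Twitch VOD: 6.630 Mbps × 4500 s = 29835.0 Mb
animated explainer: 5.640 Mbps × 443 s = 2498.5 Mb
podcast episode with video: 4.190 Mbps × 4080 s = 17095.2 Mb
Total: 87096.1 Mb = 10887.0 MB.
= 10.89 GB.

10.89 GB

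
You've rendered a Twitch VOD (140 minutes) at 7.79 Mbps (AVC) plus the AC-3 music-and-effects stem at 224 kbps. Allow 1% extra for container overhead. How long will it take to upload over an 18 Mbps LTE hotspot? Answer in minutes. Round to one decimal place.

140 min = 8400 s
Audio: 224 kbps = 0.224 Mbps.
Total bitrate: 8.014 Mbps.
File: 8.014 Mbps × 8400 s = 67317.6 Mb.
With 1% container overhead: ×1.01. → 67990.8 Mb.
At 18 Mbps: 67990.8 / 18 = 3777.3 s ≈ 63 minutes.

63.0 minutes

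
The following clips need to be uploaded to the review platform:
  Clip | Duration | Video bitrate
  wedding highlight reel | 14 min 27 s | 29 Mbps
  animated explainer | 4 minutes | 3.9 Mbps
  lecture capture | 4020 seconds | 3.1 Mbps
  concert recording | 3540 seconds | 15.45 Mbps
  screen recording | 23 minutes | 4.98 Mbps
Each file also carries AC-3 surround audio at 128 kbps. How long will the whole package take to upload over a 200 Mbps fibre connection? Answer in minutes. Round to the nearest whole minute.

8 minutes

Audio: 128 kbps = 0.128 Mbps.
wedding highlight reel: 29.128 Mbps × 867 s = 25254.0 Mb
animated explainer: 4.028 Mbps × 240 s = 966.7 Mb
lecture capture: 3.228 Mbps × 4020 s = 12976.6 Mb
concert recording: 15.578 Mbps × 3540 s = 55146.1 Mb
screen recording: 5.108 Mbps × 1380 s = 7049.0 Mb
Total: 101392.4 Mb = 12674.1 MB.
At 200 Mbps: 101392.4 / 200 = 507 s ≈ 8.45 minutes.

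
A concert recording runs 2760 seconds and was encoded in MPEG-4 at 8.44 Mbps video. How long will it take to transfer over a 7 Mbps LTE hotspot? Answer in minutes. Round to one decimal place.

File: 8.440 Mbps × 2760 s = 23294.4 Mb.
At 7 Mbps: 23294.4 / 7 = 3327.8 s ≈ 55.5 minutes.

55.5 minutes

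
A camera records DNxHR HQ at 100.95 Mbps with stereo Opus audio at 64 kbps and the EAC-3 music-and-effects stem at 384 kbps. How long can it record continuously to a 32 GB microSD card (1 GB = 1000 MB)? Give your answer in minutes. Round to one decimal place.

Audio total: 64 + 384 = 448 kbps = 0.448 Mbps.
Total bitrate: 100.95 + 0.448 = 101.398 Mbps.
Capacity: 32 GB = 256,000 Mb.
Recording time: 256,000 / 101.398 = 2,525 s ≈ 42.1 minutes.

42.1 minutes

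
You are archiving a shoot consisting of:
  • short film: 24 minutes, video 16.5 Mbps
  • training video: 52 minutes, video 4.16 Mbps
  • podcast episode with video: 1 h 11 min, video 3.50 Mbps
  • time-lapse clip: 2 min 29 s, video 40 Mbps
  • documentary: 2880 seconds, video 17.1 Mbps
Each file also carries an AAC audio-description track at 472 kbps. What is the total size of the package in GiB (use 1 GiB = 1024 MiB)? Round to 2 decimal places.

13.09 GiB

Audio: 472 kbps = 0.472 Mbps.
short film: 16.972 Mbps × 1440 s = 24439.7 Mb
training video: 4.632 Mbps × 3120 s = 14451.8 Mb
podcast episode with video: 3.972 Mbps × 4260 s = 16920.7 Mb
time-lapse clip: 40.472 Mbps × 149 s = 6030.3 Mb
documentary: 17.572 Mbps × 2880 s = 50607.4 Mb
Total: 112449.9 Mb = 14056.2 MB.
= 13.09 GiB.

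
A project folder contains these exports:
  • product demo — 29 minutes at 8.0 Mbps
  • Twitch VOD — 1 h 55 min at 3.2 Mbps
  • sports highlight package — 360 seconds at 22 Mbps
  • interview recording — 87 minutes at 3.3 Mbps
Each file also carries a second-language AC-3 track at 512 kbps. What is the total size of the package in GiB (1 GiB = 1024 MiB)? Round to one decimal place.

Audio: 512 kbps = 0.512 Mbps.
product demo: 8.512 Mbps × 1740 s = 14810.9 Mb
Twitch VOD: 3.712 Mbps × 6900 s = 25612.8 Mb
sports highlight package: 22.512 Mbps × 360 s = 8104.3 Mb
interview recording: 3.812 Mbps × 5220 s = 19898.6 Mb
Total: 68426.6 Mb = 8553.3 MB.
= 7.966 GiB.

8.0 GiB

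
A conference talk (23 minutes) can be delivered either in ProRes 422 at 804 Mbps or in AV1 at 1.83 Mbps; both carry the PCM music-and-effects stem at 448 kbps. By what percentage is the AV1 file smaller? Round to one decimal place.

99.7%

23 min = 1380 s
Audio: 448 kbps = 0.448 Mbps.
ProRes 422: 804.448 Mbps × 1380 s = 1110138.2 Mb = 138.767 GB.
AV1: 2.278 Mbps × 1380 s = 3143.6 Mb = 0.393 GB.
Reduction: (1 − 0.393/138.767) × 100 = 99.72%.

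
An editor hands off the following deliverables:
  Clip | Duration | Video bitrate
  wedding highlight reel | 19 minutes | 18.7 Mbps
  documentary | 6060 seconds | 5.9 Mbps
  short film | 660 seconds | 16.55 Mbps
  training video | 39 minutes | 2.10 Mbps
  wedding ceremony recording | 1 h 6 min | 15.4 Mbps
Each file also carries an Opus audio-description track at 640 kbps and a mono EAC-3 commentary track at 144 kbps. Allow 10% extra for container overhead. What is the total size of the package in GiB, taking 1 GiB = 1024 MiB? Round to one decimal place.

Audio total: 640 + 144 = 784 kbps = 0.784 Mbps.
wedding highlight reel: 19.484 Mbps × 1140 s × 1.10 = 24432.9 Mb
documentary: 6.684 Mbps × 6060 s × 1.10 = 44555.5 Mb
short film: 17.334 Mbps × 660 s × 1.10 = 12584.5 Mb
training video: 2.884 Mbps × 2340 s × 1.10 = 7423.4 Mb
wedding ceremony recording: 16.184 Mbps × 3960 s × 1.10 = 70497.5 Mb
Total: 159493.9 Mb = 19936.7 MB.
= 18.57 GiB.

18.6 GiB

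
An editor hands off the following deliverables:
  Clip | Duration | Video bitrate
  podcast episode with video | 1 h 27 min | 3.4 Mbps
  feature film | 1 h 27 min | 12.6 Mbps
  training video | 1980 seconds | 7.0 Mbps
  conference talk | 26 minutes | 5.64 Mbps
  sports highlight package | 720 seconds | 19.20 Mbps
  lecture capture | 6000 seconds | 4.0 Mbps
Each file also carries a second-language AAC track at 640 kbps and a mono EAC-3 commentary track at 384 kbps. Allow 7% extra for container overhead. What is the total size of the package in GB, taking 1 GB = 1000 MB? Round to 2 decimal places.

22.10 GB

Audio total: 640 + 384 = 1024 kbps = 1.024 Mbps.
podcast episode with video: 4.424 Mbps × 5220 s × 1.07 = 24709.8 Mb
feature film: 13.624 Mbps × 5220 s × 1.07 = 76095.5 Mb
training video: 8.024 Mbps × 1980 s × 1.07 = 16999.6 Mb
conference talk: 6.664 Mbps × 1560 s × 1.07 = 11123.5 Mb
sports highlight package: 20.224 Mbps × 720 s × 1.07 = 15580.6 Mb
lecture capture: 5.024 Mbps × 6000 s × 1.07 = 32254.1 Mb
Total: 176763.1 Mb = 22095.4 MB.
= 22.10 GB.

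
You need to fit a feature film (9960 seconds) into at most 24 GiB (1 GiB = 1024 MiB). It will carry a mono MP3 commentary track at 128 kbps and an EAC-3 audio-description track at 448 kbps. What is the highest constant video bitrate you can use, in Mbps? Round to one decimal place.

20.1 Mbps

Budget: 24 GiB = 206158.4 Mb.
Total bitrate budget: 206158.4 Mb / 9960 s = 20.699 Mbps.
Audio total: 128 + 448 = 576 kbps = 0.576 Mbps.
Video: 20.699 − 0.576 = 20.123 Mbps.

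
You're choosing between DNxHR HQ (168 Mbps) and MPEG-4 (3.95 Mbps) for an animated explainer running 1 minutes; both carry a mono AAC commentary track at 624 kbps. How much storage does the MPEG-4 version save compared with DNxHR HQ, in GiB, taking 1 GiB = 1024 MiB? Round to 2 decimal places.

1.15 GiB

Audio: 624 kbps = 0.624 Mbps.
DNxHR HQ: 168.624 Mbps × 60 s = 10117.4 Mb = 1.178 GiB.
MPEG-4: 4.574 Mbps × 60 s = 274.4 Mb = 0.032 GiB.
Saving: 1.178 − 0.032 = 1.146 GiB.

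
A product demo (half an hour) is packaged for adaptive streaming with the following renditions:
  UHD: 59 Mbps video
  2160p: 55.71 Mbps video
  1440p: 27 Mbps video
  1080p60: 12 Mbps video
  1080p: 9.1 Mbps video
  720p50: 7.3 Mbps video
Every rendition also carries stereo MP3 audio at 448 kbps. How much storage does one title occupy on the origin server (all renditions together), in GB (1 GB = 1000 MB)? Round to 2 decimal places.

38.88 GB

30 min = 1800 s
Audio: 448 kbps = 0.448 Mbps.
Sum of rendition bitrates: (59+0.448) + (55.71+0.448) + (27+0.448) + (12+0.448) + (9.1+0.448) + (7.3+0.448) = 172.798 Mbps.
× 1800 s = 311,036 Mb = 38,880 MB = 38.88 GB.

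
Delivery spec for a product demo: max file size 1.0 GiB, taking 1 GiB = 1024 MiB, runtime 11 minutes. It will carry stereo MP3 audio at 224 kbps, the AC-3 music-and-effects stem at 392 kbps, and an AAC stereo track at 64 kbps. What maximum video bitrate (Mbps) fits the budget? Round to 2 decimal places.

Budget: 1.0 GiB = 8589.9 Mb.
11 min = 660 s
Total bitrate budget: 8589.9 Mb / 660 s = 13.015 Mbps.
Audio total: 224 + 392 + 64 = 680 kbps = 0.680 Mbps.
Video: 13.015 − 0.680 = 12.335 Mbps.

12.34 Mbps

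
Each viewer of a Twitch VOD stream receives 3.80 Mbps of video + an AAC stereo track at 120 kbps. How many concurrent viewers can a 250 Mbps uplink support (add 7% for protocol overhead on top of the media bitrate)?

Audio: 120 kbps = 0.120 Mbps.
Per-viewer media rate: 3.920 Mbps.
On the wire with 7% overhead: 4.194 Mbps.
250 Mbps = 250.0 Mbps; 250.0 / 4.194 = 59.60 → 59 viewers.

59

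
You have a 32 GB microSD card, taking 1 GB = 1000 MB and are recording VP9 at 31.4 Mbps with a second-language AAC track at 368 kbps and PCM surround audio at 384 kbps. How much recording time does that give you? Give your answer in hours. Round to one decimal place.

Audio total: 368 + 384 = 752 kbps = 0.752 Mbps.
Total bitrate: 31.4 + 0.752 = 32.152 Mbps.
Capacity: 32 GB = 256,000 Mb.
Recording time: 256,000 / 32.152 = 7,962 s ≈ 2.21 hours.

2.2 hours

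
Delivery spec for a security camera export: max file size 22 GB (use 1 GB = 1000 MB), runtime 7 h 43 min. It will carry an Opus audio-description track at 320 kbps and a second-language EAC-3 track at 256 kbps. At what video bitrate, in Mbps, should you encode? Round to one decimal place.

Budget: 22 GB = 176000.0 Mb.
7 h 43 min = 463 min = 27780 s
Total bitrate budget: 176000.0 Mb / 27780 s = 6.335 Mbps.
Audio total: 320 + 256 = 576 kbps = 0.576 Mbps.
Video: 6.335 − 0.576 = 5.759 Mbps.

5.8 Mbps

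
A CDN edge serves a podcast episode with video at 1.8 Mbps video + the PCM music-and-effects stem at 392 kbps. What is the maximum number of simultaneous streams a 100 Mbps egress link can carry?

45

Audio: 392 kbps = 0.392 Mbps.
Per-viewer media rate: 2.192 Mbps.
100 Mbps = 100.0 Mbps; 100.0 / 2.192 = 45.62 → 45 viewers.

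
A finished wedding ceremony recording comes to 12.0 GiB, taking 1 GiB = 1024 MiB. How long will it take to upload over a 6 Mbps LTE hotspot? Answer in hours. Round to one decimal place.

File: 12.0 GiB = 103079.2 Mb.
At 6 Mbps: 103079.2 / 6 = 17179.9 s ≈ 4.77 hours.

4.8 hours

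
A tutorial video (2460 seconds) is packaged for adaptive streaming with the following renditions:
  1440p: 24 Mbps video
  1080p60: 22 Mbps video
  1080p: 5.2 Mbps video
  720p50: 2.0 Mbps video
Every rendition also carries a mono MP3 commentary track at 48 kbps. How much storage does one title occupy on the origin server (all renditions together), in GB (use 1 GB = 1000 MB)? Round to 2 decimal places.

16.42 GB

Audio: 48 kbps = 0.048 Mbps.
Sum of rendition bitrates: (24+0.048) + (22+0.048) + (5.2+0.048) + (2.0+0.048) = 53.392 Mbps.
× 2460 s = 131,344 Mb = 16,418 MB = 16.42 GB.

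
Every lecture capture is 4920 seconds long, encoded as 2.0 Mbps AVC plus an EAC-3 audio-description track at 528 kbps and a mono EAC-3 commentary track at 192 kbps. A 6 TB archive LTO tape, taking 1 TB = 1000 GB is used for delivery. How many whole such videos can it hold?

3586

Audio total: 528 + 192 = 720 kbps = 0.720 Mbps.
Total bitrate: 2.720 Mbps.
Per item: 2.720 Mbps × 4920 s = 13,382 Mb = 1,673 MB.
Capacity: 6 TB = 48,000,000 Mb; 3586.80 items → 3586 complete.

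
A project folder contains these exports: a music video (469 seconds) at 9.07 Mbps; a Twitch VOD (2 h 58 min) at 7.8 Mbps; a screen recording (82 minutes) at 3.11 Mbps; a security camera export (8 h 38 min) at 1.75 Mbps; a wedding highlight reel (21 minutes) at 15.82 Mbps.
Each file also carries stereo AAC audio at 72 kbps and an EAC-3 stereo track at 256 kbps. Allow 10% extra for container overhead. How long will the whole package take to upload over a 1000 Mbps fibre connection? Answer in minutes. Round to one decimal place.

3.5 minutes

Audio total: 72 + 256 = 328 kbps = 0.328 Mbps.
music video: 9.398 Mbps × 469 s × 1.10 = 4848.4 Mb
Twitch VOD: 8.128 Mbps × 10680 s × 1.10 = 95487.7 Mb
screen recording: 3.438 Mbps × 4920 s × 1.10 = 18606.5 Mb
security camera export: 2.078 Mbps × 31080 s × 1.10 = 71042.7 Mb
wedding highlight reel: 16.148 Mbps × 1260 s × 1.10 = 22381.1 Mb
Total: 212366.4 Mb = 26545.8 MB.
At 1000 Mbps: 212366.4 / 1000 = 212 s ≈ 3.54 minutes.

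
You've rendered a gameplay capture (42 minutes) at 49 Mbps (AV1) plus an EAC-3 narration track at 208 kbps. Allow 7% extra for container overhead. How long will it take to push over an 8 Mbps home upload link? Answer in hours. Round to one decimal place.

4.6 hours

42 min = 2520 s
Audio: 208 kbps = 0.208 Mbps.
Total bitrate: 49.208 Mbps.
File: 49.208 Mbps × 2520 s = 124004.2 Mb.
With 7% container overhead: ×1.07. → 132684.5 Mb.
At 8 Mbps: 132684.5 / 8 = 16585.6 s ≈ 4.61 hours.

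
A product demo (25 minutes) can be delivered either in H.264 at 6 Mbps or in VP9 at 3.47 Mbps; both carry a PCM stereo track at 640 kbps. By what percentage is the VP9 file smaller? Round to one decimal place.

38.1%

25 min = 1500 s
Audio: 640 kbps = 0.640 Mbps.
H.264: 6.640 Mbps × 1500 s = 9960.0 Mb = 1.159 GiB.
VP9: 4.110 Mbps × 1500 s = 6165.0 Mb = 0.718 GiB.
Reduction: (1 − 0.718/1.159) × 100 = 38.10%.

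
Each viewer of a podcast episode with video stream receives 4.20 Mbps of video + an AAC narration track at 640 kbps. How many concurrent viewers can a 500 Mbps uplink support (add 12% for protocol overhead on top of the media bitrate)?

92

Audio: 640 kbps = 0.640 Mbps.
Per-viewer media rate: 4.840 Mbps.
On the wire with 12% overhead: 5.421 Mbps.
500 Mbps = 500.0 Mbps; 500.0 / 5.421 = 92.24 → 92 viewers.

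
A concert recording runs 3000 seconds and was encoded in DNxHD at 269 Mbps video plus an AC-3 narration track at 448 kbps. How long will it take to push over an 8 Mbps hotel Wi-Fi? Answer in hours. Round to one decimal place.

28.1 hours

Audio: 448 kbps = 0.448 Mbps.
Total bitrate: 269.448 Mbps.
File: 269.448 Mbps × 3000 s = 808344.0 Mb.
At 8 Mbps: 808344.0 / 8 = 101043.0 s ≈ 28.1 hours.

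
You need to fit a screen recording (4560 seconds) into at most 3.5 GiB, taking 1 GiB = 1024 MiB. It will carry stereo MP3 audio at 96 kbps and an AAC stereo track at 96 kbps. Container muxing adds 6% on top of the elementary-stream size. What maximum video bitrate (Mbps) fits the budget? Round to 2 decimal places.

6.03 Mbps

Budget: 3.5 GiB = 30064.8 Mb.
Stream payload after overhead: 30064.8 / 1.06 = 28363.0 Mb.
Total bitrate budget: 28363.0 Mb / 4560 s = 6.220 Mbps.
Audio total: 96 + 96 = 192 kbps = 0.192 Mbps.
Video: 6.220 − 0.192 = 6.028 Mbps.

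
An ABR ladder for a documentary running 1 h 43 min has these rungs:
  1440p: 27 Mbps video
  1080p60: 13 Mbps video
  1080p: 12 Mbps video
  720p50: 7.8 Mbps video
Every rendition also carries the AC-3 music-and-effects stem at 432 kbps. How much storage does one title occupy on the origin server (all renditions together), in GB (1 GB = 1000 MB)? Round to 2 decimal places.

1 h 43 min = 103 min = 6180 s
Audio: 432 kbps = 0.432 Mbps.
Sum of rendition bitrates: (27+0.432) + (13+0.432) + (12+0.432) + (7.8+0.432) = 61.528 Mbps.
× 6180 s = 380,243 Mb = 47,530 MB = 47.53 GB.

47.53 GB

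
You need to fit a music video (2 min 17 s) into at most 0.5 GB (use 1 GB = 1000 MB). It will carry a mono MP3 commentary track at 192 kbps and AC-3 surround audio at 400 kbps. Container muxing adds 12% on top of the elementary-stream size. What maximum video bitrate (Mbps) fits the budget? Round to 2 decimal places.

Budget: 0.5 GB = 4000.0 Mb.
Stream payload after overhead: 4000.0 / 1.12 = 3571.4 Mb.
2 min 17 s = 137 s
Total bitrate budget: 3571.4 Mb / 137 s = 26.069 Mbps.
Audio total: 192 + 400 = 592 kbps = 0.592 Mbps.
Video: 26.069 − 0.592 = 25.477 Mbps.

25.48 Mbps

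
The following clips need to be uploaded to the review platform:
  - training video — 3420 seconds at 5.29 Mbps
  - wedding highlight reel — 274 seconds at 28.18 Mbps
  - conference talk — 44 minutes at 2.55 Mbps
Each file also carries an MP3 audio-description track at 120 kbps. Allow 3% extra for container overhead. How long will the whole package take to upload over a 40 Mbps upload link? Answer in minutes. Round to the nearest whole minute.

Audio: 120 kbps = 0.120 Mbps.
training video: 5.410 Mbps × 3420 s × 1.03 = 19057.3 Mb
wedding highlight reel: 28.300 Mbps × 274 s × 1.03 = 7986.8 Mb
conference talk: 2.670 Mbps × 2640 s × 1.03 = 7260.3 Mb
Total: 34304.4 Mb = 4288.0 MB.
At 40 Mbps: 34304.4 / 40 = 858 s ≈ 14.3 minutes.

14 minutes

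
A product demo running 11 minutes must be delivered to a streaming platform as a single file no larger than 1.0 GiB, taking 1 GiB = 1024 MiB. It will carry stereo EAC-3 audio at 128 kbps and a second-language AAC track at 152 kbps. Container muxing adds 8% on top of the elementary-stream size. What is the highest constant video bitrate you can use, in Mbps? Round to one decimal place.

Budget: 1.0 GiB = 8589.9 Mb.
Stream payload after overhead: 8589.9 / 1.08 = 7953.6 Mb.
11 min = 660 s
Total bitrate budget: 7953.6 Mb / 660 s = 12.051 Mbps.
Audio total: 128 + 152 = 280 kbps = 0.280 Mbps.
Video: 12.051 − 0.280 = 11.771 Mbps.

11.8 Mbps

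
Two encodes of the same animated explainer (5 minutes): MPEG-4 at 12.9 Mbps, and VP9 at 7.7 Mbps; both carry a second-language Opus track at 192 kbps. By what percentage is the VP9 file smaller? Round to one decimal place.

5 min = 300 s
Audio: 192 kbps = 0.192 Mbps.
MPEG-4: 13.092 Mbps × 300 s = 3927.6 Mb = 490.950 MB.
VP9: 7.892 Mbps × 300 s = 2367.6 Mb = 295.950 MB.
Reduction: (1 − 295.950/490.950) × 100 = 39.72%.

39.7%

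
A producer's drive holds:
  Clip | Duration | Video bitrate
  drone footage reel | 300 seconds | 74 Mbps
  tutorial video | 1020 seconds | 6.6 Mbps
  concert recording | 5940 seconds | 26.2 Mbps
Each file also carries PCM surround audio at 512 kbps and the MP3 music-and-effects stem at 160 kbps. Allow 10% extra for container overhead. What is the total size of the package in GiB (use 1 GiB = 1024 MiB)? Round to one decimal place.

24.3 GiB

Audio total: 512 + 160 = 672 kbps = 0.672 Mbps.
drone footage reel: 74.672 Mbps × 300 s × 1.10 = 24641.8 Mb
tutorial video: 7.272 Mbps × 1020 s × 1.10 = 8159.2 Mb
concert recording: 26.872 Mbps × 5940 s × 1.10 = 175581.6 Mb
Total: 208382.6 Mb = 26047.8 MB.
= 24.26 GiB.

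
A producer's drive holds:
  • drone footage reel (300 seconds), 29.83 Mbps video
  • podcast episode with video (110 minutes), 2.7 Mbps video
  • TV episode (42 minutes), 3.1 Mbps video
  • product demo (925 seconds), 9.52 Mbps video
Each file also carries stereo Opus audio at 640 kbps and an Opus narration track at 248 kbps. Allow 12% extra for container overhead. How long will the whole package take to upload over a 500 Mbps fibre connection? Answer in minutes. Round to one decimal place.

Audio total: 640 + 248 = 888 kbps = 0.888 Mbps.
drone footage reel: 30.718 Mbps × 300 s × 1.12 = 10321.2 Mb
podcast episode with video: 3.588 Mbps × 6600 s × 1.12 = 26522.5 Mb
TV episode: 3.988 Mbps × 2520 s × 1.12 = 11255.7 Mb
product demo: 10.408 Mbps × 925 s × 1.12 = 10782.7 Mb
Total: 58882.2 Mb = 7360.3 MB.
At 500 Mbps: 58882.2 / 500 = 118 s ≈ 1.96 minutes.

2.0 minutes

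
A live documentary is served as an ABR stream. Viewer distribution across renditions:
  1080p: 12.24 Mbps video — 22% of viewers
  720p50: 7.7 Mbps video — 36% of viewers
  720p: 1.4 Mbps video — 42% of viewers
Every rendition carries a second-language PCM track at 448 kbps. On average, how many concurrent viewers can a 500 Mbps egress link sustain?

Audio: 448 kbps = 0.448 Mbps.
Average per-viewer bitrate: 0.22×12.688 + 0.36×8.148 + 0.42×1.848 = 6.501 Mbps.
500 Mbps = 500.0 Mbps; 500.0 / 6.501 = 76.91 → 76.

76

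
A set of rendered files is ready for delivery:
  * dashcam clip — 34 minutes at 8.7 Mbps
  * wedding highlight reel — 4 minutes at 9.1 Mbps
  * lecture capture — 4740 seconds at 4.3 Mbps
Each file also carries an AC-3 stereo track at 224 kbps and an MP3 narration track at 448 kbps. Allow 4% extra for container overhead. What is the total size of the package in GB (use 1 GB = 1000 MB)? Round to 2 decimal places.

5.85 GB

Audio total: 224 + 448 = 672 kbps = 0.672 Mbps.
dashcam clip: 9.372 Mbps × 2040 s × 1.04 = 19883.6 Mb
wedding highlight reel: 9.772 Mbps × 240 s × 1.04 = 2439.1 Mb
lecture capture: 4.972 Mbps × 4740 s × 1.04 = 24510.0 Mb
Total: 46832.7 Mb = 5854.1 MB.
= 5.854 GB.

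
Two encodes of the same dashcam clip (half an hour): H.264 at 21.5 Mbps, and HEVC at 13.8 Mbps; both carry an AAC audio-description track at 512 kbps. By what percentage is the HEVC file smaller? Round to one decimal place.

30 min = 1800 s
Audio: 512 kbps = 0.512 Mbps.
H.264: 22.012 Mbps × 1800 s = 39621.6 Mb = 4.953 GB.
HEVC: 14.312 Mbps × 1800 s = 25761.6 Mb = 3.220 GB.
Reduction: (1 − 3.220/4.953) × 100 = 34.98%.

35.0%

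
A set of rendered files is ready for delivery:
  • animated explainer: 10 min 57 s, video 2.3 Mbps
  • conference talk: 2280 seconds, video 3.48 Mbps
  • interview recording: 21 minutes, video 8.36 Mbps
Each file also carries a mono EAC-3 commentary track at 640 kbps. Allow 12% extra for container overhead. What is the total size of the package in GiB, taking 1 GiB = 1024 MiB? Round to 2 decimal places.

Audio: 640 kbps = 0.640 Mbps.
animated explainer: 2.940 Mbps × 657 s × 1.12 = 2163.4 Mb
conference talk: 4.120 Mbps × 2280 s × 1.12 = 10520.8 Mb
interview recording: 9.000 Mbps × 1260 s × 1.12 = 12700.8 Mb
Total: 25385.0 Mb = 3173.1 MB.
= 2.955 GiB.

2.96 GiB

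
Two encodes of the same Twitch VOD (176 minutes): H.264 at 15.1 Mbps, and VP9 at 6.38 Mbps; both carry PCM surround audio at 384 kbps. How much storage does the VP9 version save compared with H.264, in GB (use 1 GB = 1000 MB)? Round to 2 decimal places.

11.51 GB

176 min = 10560 s
Audio: 384 kbps = 0.384 Mbps.
H.264: 15.484 Mbps × 10560 s = 163511.0 Mb = 20.439 GB.
VP9: 6.764 Mbps × 10560 s = 71427.8 Mb = 8.928 GB.
Saving: 20.439 − 8.928 = 11.510 GB.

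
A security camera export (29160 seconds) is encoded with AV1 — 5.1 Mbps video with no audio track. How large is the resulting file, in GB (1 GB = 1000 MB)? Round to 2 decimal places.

18.59 GB

Total bitrate: 5.1 Mbps.
Stream data: 5.100 Mbps × 29160 s = 148716.0 Mb.
148,716 Mb ÷ 8 = 18,590 MB → 18.59 GB.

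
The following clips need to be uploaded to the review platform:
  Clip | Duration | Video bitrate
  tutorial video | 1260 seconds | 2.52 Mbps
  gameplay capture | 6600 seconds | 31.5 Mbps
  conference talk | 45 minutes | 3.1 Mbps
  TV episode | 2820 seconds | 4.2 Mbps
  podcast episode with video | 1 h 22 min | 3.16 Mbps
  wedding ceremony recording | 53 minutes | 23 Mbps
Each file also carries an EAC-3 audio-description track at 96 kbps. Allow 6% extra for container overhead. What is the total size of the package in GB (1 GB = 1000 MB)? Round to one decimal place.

42.7 GB

Audio: 96 kbps = 0.096 Mbps.
tutorial video: 2.616 Mbps × 1260 s × 1.06 = 3493.9 Mb
gameplay capture: 31.596 Mbps × 6600 s × 1.06 = 221045.6 Mb
conference talk: 3.196 Mbps × 2700 s × 1.06 = 9147.0 Mb
TV episode: 4.296 Mbps × 2820 s × 1.06 = 12841.6 Mb
podcast episode with video: 3.256 Mbps × 4920 s × 1.06 = 16980.7 Mb
wedding ceremony recording: 23.096 Mbps × 3180 s × 1.06 = 77852.0 Mb
Total: 341360.8 Mb = 42670.1 MB.
= 42.67 GB.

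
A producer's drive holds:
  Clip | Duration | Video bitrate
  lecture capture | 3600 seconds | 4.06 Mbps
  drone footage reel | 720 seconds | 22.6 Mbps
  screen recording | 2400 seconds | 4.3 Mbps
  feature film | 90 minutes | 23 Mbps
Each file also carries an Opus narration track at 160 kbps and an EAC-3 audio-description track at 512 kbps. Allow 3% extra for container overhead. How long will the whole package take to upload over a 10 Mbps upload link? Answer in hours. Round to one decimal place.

Audio total: 160 + 512 = 672 kbps = 0.672 Mbps.
lecture capture: 4.732 Mbps × 3600 s × 1.03 = 17546.3 Mb
drone footage reel: 23.272 Mbps × 720 s × 1.03 = 17258.5 Mb
screen recording: 4.972 Mbps × 2400 s × 1.03 = 12290.8 Mb
feature film: 23.672 Mbps × 5400 s × 1.03 = 131663.7 Mb
Total: 178759.2 Mb = 22344.9 MB.
At 10 Mbps: 178759.2 / 10 = 17876 s ≈ 4.97 hours.

5.0 hours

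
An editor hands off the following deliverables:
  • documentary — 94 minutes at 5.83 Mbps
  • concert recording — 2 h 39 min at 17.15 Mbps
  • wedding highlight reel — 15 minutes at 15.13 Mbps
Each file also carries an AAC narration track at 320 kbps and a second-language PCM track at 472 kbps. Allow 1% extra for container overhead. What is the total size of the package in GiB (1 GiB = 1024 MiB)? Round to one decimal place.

Audio total: 320 + 472 = 792 kbps = 0.792 Mbps.
documentary: 6.622 Mbps × 5640 s × 1.01 = 37721.6 Mb
concert recording: 17.942 Mbps × 9540 s × 1.01 = 172878.3 Mb
wedding highlight reel: 15.922 Mbps × 900 s × 1.01 = 14473.1 Mb
Total: 225073.0 Mb = 28134.1 MB.
= 26.20 GiB.

26.2 GiB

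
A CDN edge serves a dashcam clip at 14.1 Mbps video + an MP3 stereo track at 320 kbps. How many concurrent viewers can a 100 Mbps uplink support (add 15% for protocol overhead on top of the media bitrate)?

6

Audio: 320 kbps = 0.320 Mbps.
Per-viewer media rate: 14.420 Mbps.
On the wire with 15% overhead: 16.583 Mbps.
100 Mbps = 100.0 Mbps; 100.0 / 16.583 = 6.03 → 6 viewers.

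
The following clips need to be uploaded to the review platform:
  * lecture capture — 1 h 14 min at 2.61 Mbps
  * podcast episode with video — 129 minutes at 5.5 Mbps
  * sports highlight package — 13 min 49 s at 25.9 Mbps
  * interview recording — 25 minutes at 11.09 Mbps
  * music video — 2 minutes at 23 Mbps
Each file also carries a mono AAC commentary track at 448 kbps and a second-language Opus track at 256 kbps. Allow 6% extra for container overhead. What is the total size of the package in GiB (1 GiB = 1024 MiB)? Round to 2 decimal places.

13.00 GiB

Audio total: 448 + 256 = 704 kbps = 0.704 Mbps.
lecture capture: 3.314 Mbps × 4440 s × 1.06 = 15597.0 Mb
podcast episode with video: 6.204 Mbps × 7740 s × 1.06 = 50900.1 Mb
sports highlight package: 26.604 Mbps × 829 s × 1.06 = 23378.0 Mb
interview recording: 11.794 Mbps × 1500 s × 1.06 = 18752.5 Mb
music video: 23.704 Mbps × 120 s × 1.06 = 3015.1 Mb
Total: 111642.7 Mb = 13955.3 MB.
= 13.00 GiB.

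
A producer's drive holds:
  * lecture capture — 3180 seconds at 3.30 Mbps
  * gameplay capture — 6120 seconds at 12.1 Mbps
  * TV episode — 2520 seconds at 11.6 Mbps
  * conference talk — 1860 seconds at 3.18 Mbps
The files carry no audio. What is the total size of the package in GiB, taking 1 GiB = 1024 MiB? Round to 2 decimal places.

13.93 GiB

lecture capture: 3.300 Mbps × 3180 s = 10494.0 Mb
gameplay capture: 12.100 Mbps × 6120 s = 74052.0 Mb
TV episode: 11.600 Mbps × 2520 s = 29232.0 Mb
conference talk: 3.180 Mbps × 1860 s = 5914.8 Mb
Total: 119692.8 Mb = 14961.6 MB.
= 13.93 GiB.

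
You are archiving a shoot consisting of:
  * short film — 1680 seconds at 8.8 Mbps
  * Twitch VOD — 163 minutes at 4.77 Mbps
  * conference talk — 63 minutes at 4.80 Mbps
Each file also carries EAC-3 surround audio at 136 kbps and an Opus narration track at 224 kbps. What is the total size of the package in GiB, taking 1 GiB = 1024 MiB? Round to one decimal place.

9.9 GiB

Audio total: 136 + 224 = 360 kbps = 0.360 Mbps.
short film: 9.160 Mbps × 1680 s = 15388.8 Mb
Twitch VOD: 5.130 Mbps × 9780 s = 50171.4 Mb
conference talk: 5.160 Mbps × 3780 s = 19504.8 Mb
Total: 85065.0 Mb = 10633.1 MB.
= 9.903 GiB.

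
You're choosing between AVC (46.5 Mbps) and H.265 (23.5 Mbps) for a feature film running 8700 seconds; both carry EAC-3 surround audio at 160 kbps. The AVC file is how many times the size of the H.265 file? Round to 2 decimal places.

1.97

Audio: 160 kbps = 0.160 Mbps.
AVC: 46.660 Mbps × 8700 s = 405942.0 Mb = 47.258 GiB.
H.265: 23.660 Mbps × 8700 s = 205842.0 Mb = 23.963 GiB.
Ratio: 47.258 / 23.963 = 1.972.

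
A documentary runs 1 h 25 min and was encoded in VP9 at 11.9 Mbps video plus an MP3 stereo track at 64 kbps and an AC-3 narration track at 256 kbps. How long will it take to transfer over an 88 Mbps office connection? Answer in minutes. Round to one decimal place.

1 h 25 min = 85 min = 5100 s
Audio total: 64 + 256 = 320 kbps = 0.320 Mbps.
Total bitrate: 12.220 Mbps.
File: 12.220 Mbps × 5100 s = 62322.0 Mb.
At 88 Mbps: 62322.0 / 88 = 708.2 s ≈ 11.8 minutes.

11.8 minutes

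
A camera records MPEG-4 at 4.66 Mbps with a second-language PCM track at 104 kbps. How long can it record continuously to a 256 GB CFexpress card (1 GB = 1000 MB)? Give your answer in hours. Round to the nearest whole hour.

Audio: 104 kbps = 0.104 Mbps.
Total bitrate: 4.66 + 0.104 = 4.764 Mbps.
Capacity: 256 GB = 2,048,000 Mb.
Recording time: 2,048,000 / 4.764 = 429,891 s ≈ 119 hours.

119 hours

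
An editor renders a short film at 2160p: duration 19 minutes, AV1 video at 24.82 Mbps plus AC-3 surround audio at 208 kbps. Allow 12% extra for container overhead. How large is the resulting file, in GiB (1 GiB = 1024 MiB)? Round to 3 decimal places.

3.720 GiB

19 min = 1140 s
Audio: 208 kbps = 0.208 Mbps.
Total bitrate: 24.82 + 0.208 = 25.028 Mbps.
Stream data: 25.028 Mbps × 1140 s = 28531.9 Mb.
With 12% container overhead: ×1.12.
31,956 Mb = 3,994,468,800 bytes ÷ 1,073,741,824 = 3.720 GiB.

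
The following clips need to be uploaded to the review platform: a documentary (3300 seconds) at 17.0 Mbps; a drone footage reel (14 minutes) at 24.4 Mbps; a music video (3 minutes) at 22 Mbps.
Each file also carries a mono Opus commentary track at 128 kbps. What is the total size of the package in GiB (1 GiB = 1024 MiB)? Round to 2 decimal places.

9.44 GiB

Audio: 128 kbps = 0.128 Mbps.
documentary: 17.128 Mbps × 3300 s = 56522.4 Mb
drone footage reel: 24.528 Mbps × 840 s = 20603.5 Mb
music video: 22.128 Mbps × 180 s = 3983.0 Mb
Total: 81109.0 Mb = 10138.6 MB.
= 9.442 GiB.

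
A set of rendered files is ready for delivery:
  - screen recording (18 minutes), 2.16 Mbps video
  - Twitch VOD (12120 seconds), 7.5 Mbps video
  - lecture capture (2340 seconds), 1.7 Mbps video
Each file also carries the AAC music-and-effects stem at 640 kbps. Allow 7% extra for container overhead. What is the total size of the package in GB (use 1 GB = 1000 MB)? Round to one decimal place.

Audio: 640 kbps = 0.640 Mbps.
screen recording: 2.800 Mbps × 1080 s × 1.07 = 3235.7 Mb
Twitch VOD: 8.140 Mbps × 12120 s × 1.07 = 105562.8 Mb
lecture capture: 2.340 Mbps × 2340 s × 1.07 = 5858.9 Mb
Total: 114657.3 Mb = 14332.2 MB.
= 14.33 GB.

14.3 GB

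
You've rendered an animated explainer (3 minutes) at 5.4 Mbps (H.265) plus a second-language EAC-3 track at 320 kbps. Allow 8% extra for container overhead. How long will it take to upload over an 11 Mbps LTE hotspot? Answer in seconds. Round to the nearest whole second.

3 min = 180 s
Audio: 320 kbps = 0.320 Mbps.
Total bitrate: 5.720 Mbps.
File: 5.720 Mbps × 180 s = 1029.6 Mb.
With 8% container overhead: ×1.08. → 1112.0 Mb.
At 11 Mbps: 1112.0 / 11 = 101.1 s ≈ 101 seconds.

101 seconds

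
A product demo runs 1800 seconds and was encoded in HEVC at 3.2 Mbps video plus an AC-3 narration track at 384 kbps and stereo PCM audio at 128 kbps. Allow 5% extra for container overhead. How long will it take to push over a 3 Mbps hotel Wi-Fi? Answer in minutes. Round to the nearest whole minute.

Audio total: 384 + 128 = 512 kbps = 0.512 Mbps.
Total bitrate: 3.712 Mbps.
File: 3.712 Mbps × 1800 s = 6681.6 Mb.
With 5% container overhead: ×1.05. → 7015.7 Mb.
At 3 Mbps: 7015.7 / 3 = 2338.6 s ≈ 39 minutes.

39 minutes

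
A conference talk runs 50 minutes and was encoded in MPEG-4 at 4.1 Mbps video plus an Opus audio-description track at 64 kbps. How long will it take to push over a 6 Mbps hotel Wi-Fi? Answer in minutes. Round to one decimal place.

34.7 minutes

50 min = 3000 s
Audio: 64 kbps = 0.064 Mbps.
Total bitrate: 4.164 Mbps.
File: 4.164 Mbps × 3000 s = 12492.0 Mb.
At 6 Mbps: 12492.0 / 6 = 2082.0 s ≈ 34.7 minutes.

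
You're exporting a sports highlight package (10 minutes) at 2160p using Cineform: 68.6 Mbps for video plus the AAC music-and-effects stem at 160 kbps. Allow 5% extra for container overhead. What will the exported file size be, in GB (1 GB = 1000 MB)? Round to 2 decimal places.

5.41 GB

10 min = 600 s
Audio: 160 kbps = 0.160 Mbps.
Total bitrate: 68.6 + 0.160 = 68.760 Mbps.
Stream data: 68.760 Mbps × 600 s = 41256.0 Mb.
With 5% container overhead: ×1.05.
43,319 Mb ÷ 8 = 5,415 MB → 5.415 GB.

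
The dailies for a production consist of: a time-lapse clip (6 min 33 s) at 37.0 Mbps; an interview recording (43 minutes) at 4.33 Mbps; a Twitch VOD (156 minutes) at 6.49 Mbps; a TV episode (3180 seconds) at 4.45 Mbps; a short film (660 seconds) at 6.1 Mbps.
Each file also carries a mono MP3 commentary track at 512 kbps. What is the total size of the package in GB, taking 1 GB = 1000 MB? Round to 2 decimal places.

Audio: 512 kbps = 0.512 Mbps.
time-lapse clip: 37.512 Mbps × 393 s = 14742.2 Mb
interview recording: 4.842 Mbps × 2580 s = 12492.4 Mb
Twitch VOD: 7.002 Mbps × 9360 s = 65538.7 Mb
TV episode: 4.962 Mbps × 3180 s = 15779.2 Mb
short film: 6.612 Mbps × 660 s = 4363.9 Mb
Total: 112916.4 Mb = 14114.5 MB.
= 14.11 GB.

14.11 GB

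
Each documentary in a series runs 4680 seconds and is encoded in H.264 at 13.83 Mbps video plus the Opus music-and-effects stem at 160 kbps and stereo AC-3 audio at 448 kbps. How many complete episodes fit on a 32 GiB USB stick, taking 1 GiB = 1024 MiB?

Audio total: 160 + 448 = 608 kbps = 0.608 Mbps.
Total bitrate: 14.438 Mbps.
Per item: 14.438 Mbps × 4680 s = 67,570 Mb = 8,446 MB.
Capacity: 32 GiB = 274,878 Mb; 4.07 items → 4 complete.

4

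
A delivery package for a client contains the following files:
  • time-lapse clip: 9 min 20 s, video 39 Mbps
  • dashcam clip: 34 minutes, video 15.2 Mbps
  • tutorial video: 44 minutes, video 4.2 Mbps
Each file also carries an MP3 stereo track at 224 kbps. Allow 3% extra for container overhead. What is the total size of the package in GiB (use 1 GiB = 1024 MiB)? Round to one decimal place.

7.8 GiB

Audio: 224 kbps = 0.224 Mbps.
time-lapse clip: 39.224 Mbps × 560 s × 1.03 = 22624.4 Mb
dashcam clip: 15.424 Mbps × 2040 s × 1.03 = 32408.9 Mb
tutorial video: 4.424 Mbps × 2640 s × 1.03 = 12029.7 Mb
Total: 67063.1 Mb = 8382.9 MB.
= 7.807 GiB.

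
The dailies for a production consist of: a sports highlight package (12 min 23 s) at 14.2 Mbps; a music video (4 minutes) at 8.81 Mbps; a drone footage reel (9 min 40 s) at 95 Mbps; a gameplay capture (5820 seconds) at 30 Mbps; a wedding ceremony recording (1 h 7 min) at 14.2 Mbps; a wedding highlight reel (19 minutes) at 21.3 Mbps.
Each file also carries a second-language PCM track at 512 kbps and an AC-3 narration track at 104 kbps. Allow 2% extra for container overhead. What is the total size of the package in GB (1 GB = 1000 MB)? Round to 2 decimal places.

42.26 GB

Audio total: 512 + 104 = 616 kbps = 0.616 Mbps.
sports highlight package: 14.816 Mbps × 743 s × 1.02 = 11228.5 Mb
music video: 9.426 Mbps × 240 s × 1.02 = 2307.5 Mb
drone footage reel: 95.616 Mbps × 580 s × 1.02 = 56566.4 Mb
gameplay capture: 30.616 Mbps × 5820 s × 1.02 = 181748.8 Mb
wedding ceremony recording: 14.816 Mbps × 4020 s × 1.02 = 60751.5 Mb
wedding highlight reel: 21.916 Mbps × 1140 s × 1.02 = 25483.9 Mb
Total: 338086.6 Mb = 42260.8 MB.
= 42.26 GB.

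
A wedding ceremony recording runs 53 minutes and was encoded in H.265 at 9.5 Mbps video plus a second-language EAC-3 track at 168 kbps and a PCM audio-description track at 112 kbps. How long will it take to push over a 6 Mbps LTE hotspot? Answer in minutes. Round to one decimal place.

53 min = 3180 s
Audio total: 168 + 112 = 280 kbps = 0.280 Mbps.
Total bitrate: 9.780 Mbps.
File: 9.780 Mbps × 3180 s = 31100.4 Mb.
At 6 Mbps: 31100.4 / 6 = 5183.4 s ≈ 86.4 minutes.

86.4 minutes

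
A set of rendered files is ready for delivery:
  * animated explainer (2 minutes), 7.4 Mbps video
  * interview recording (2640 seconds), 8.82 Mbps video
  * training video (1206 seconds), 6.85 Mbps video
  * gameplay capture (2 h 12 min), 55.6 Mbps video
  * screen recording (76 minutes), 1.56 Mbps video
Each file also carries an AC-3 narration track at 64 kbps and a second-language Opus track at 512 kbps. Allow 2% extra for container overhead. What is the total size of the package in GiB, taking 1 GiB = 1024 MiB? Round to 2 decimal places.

Audio total: 64 + 512 = 576 kbps = 0.576 Mbps.
animated explainer: 7.976 Mbps × 120 s × 1.02 = 976.3 Mb
interview recording: 9.396 Mbps × 2640 s × 1.02 = 25301.5 Mb
training video: 7.426 Mbps × 1206 s × 1.02 = 9134.9 Mb
gameplay capture: 56.176 Mbps × 7920 s × 1.02 = 453812.2 Mb
screen recording: 2.136 Mbps × 4560 s × 1.02 = 9935.0 Mb
Total: 499159.8 Mb = 62395.0 MB.
= 58.11 GiB.

58.11 GiB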